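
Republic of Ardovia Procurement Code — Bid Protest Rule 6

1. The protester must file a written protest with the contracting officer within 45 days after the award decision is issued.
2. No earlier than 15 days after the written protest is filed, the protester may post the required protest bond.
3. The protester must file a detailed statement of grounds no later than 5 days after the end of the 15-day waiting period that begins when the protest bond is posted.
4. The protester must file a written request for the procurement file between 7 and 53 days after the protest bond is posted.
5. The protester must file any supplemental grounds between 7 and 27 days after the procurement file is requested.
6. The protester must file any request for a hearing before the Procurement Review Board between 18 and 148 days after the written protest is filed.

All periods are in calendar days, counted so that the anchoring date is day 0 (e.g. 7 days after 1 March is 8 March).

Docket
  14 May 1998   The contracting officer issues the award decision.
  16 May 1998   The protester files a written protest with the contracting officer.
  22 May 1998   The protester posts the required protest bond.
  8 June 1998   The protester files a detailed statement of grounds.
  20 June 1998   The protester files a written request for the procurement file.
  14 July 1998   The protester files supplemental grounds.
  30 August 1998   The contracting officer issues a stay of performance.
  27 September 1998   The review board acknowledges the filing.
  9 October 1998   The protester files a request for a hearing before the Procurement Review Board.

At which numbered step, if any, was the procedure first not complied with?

Step 2

(1) due by 14 May 1998 + 45 days = 28 June 1998; done 16 May 1998 — timely.
(2) permitted from 16 May 1998 + 15 days = 31 May 1998 onward; done 22 May 1998 — 9 days too early.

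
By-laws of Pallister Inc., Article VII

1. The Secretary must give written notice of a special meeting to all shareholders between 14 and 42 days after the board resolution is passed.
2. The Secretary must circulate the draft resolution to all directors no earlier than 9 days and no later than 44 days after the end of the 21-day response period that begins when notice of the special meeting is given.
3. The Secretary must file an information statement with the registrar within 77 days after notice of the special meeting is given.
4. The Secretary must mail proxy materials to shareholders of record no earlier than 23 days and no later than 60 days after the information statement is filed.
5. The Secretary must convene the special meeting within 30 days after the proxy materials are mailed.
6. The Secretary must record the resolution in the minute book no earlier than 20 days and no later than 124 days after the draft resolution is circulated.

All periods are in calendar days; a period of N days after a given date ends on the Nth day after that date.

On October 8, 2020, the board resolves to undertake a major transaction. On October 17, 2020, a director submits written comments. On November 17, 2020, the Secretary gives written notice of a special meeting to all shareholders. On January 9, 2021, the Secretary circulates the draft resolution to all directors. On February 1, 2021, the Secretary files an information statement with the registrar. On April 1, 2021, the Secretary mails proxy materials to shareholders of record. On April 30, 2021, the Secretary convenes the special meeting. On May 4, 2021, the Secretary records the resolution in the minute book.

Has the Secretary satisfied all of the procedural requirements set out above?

Step 1 — 14 and 42 days from October 8, 2020 (when the board resolution is passed) are October 22, 2020 and November 19, 2020 respectively; November 17, 2020 falls inside that range.
Step 2 — 9 and 44 days from December 8, 2020 (end of the 21-day response period, which began when notice of the special meeting is given on November 17, 2020) are December 17, 2020 and January 21, 2021 respectively; done January 9, 2021 — within the window.
Step 3 — counting 77 days from November 17, 2020 (when notice of the special meeting is given) gives a deadline of February 2, 2021; completed February 1, 2021, before the deadline.
Step 4 — 23 and 60 days from February 1, 2021 (when the information statement is filed) are February 24, 2021 and April 2, 2021 respectively; done April 1, 2021, which is between those dates.
Step 5 — counting 30 days from April 1, 2021 (when the proxy materials are mailed) gives a deadline of May 1, 2021; April 30, 2021 is within that limit.
Step 6 — 20 and 124 days from January 9, 2021 (when the draft resolution is circulated) are January 29, 2021 and May 13, 2021 respectively; done May 4, 2021, which is between those dates.

Yes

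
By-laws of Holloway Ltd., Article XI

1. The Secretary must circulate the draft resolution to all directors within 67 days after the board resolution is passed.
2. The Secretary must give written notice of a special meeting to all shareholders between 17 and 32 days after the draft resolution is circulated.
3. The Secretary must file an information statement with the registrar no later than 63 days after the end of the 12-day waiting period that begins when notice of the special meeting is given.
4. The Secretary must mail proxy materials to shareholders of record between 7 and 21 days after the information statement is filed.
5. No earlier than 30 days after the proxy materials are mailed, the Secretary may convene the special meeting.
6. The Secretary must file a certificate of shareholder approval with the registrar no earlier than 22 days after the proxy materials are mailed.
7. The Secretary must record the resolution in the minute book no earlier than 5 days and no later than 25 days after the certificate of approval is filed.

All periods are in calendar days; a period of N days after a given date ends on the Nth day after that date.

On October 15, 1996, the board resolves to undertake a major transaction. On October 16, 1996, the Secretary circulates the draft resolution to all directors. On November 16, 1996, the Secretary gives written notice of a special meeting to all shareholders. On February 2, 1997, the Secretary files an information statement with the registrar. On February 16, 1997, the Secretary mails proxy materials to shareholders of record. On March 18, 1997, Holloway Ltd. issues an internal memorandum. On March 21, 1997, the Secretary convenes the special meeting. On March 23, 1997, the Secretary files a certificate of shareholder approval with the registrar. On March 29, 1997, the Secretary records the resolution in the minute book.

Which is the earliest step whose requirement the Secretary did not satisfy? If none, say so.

Step 3

Step 1 — counting 67 days from October 15, 1996 (when the board resolution is passed) gives a deadline of December 21, 1996; completed October 16, 1996, before the deadline.
Step 2 — 17 and 32 days from October 16, 1996 (when the draft resolution is circulated) are November 2, 1996 and November 17, 1996 respectively; done November 16, 1996, which is between those dates.
Step 3 — counting 63 days from November 28, 1996 (end of the 12-day waiting period, which began when notice of the special meeting is given on November 16, 1996) gives a deadline of January 30, 1997; not done until February 2, 1997, 3 days after the deadline.
The analysis stops there.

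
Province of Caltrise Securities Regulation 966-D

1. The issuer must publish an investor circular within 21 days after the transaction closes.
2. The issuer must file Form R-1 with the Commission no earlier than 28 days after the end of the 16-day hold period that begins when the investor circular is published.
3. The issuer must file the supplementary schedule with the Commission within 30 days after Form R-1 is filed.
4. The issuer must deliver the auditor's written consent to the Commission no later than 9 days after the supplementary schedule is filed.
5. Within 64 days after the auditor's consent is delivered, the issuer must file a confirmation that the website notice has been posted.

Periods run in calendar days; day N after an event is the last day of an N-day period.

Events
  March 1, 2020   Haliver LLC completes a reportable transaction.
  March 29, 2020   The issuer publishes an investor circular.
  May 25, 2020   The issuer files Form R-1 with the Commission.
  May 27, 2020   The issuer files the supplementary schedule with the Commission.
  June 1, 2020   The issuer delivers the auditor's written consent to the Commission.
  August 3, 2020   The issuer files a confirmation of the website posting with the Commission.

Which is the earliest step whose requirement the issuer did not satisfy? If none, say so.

Step 1 — counting 21 days from March 1, 2020 (when the transaction closes) gives a deadline of March 22, 2020; done March 29, 2020 — 7 days late.
The analysis stops there.

Step 1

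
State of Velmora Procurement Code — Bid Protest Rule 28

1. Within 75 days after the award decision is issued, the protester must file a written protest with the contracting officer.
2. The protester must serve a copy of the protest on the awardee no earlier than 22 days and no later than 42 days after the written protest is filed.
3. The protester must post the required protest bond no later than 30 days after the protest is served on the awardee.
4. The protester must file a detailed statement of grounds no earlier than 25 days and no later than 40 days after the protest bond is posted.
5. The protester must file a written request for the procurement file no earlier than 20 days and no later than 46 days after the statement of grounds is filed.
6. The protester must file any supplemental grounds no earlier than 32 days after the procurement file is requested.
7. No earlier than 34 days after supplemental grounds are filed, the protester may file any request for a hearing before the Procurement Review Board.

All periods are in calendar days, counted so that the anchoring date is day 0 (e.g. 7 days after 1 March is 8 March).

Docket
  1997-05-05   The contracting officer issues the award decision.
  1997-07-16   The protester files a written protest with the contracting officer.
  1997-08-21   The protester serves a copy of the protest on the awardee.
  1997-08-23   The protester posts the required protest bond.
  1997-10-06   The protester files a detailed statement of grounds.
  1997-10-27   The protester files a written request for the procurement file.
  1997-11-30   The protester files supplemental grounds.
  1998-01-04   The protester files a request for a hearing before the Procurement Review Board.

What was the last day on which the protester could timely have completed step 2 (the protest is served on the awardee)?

1997-08-27

Step 2 runs from 1997-07-16, when the written protest is filed. The window is 22–42 days after 1997-07-16; it closes on 1997-08-27.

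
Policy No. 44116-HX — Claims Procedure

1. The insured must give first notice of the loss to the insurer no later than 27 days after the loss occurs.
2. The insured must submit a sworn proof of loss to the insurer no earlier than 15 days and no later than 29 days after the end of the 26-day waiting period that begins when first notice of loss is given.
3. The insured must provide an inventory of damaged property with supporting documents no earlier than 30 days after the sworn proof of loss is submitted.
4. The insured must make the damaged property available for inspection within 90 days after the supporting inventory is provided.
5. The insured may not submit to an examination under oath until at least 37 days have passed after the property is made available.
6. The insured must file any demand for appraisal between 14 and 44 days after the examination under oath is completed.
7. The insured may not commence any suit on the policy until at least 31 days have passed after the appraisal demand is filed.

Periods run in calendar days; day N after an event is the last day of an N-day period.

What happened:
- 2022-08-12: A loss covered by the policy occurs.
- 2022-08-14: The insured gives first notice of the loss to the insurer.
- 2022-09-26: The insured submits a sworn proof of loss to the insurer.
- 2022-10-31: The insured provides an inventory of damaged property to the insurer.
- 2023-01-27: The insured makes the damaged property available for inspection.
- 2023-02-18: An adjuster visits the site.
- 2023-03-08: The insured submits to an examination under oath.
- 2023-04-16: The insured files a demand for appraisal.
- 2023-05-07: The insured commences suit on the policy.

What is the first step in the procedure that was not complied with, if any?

Step 7

Step 1: 27 days after 2022-08-12 (when the loss occurs) is 2022-09-08; done 2022-08-14 — timely.
Step 2: the window is 15–29 days after 2022-09-09 (end of the 26-day waiting period, which began when first notice of loss is given on 2022-08-14), so 2022-09-24 through 2022-10-08; done 2022-09-26 — within the window.
Step 3: the earliest permitted date is 30 days after 2022-09-26 (when the sworn proof of loss is submitted), i.e. 2022-10-26; 2022-10-31 is on or after that date.
Step 4: 90 days after 2022-10-31 (when the supporting inventory is provided) is 2023-01-29; completed 2023-01-27, before the deadline.
Step 5: the earliest permitted date is 37 days after 2023-01-27 (when the property is made available), i.e. 2023-03-05; done 2023-03-08 — permitted.
Step 6: the window is 14–44 days after 2023-03-08 (when the examination under oath is completed), so 2023-03-22 through 2023-04-21; done 2023-04-16, which is between those dates.
Step 7: the earliest permitted date is 31 days after 2023-04-16 (when the appraisal demand is filed), i.e. 2023-05-17; acted on 2023-05-07, 10 days prematurely.
That is the first point of non-compliance.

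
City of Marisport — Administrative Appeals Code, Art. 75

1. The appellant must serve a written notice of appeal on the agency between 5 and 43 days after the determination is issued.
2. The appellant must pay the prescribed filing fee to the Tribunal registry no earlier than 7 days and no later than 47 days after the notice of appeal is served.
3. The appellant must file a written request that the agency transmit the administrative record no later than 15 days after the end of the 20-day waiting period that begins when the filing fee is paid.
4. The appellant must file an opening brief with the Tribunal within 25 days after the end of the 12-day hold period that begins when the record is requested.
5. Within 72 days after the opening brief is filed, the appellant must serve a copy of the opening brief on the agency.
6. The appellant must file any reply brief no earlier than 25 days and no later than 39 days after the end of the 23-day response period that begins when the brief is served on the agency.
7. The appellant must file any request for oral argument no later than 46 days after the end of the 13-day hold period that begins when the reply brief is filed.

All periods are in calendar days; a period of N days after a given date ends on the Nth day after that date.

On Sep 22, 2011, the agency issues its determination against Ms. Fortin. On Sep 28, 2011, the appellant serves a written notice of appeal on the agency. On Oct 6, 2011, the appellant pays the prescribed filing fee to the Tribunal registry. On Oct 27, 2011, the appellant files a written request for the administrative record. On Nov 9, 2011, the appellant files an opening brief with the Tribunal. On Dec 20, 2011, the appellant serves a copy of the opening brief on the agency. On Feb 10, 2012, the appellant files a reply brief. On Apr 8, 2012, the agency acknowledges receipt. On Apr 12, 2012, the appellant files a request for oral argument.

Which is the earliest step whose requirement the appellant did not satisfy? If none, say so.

Step 7

Step 1: the window is 5–43 days after Sep 22, 2011 (when the determination is issued), so Sep 27, 2011 through Nov 4, 2011; done Sep 28, 2011 — within the window.
Step 2: the window is 7–47 days after Sep 28, 2011 (when the notice of appeal is served), so Oct 5, 2011 through Nov 14, 2011; Oct 6, 2011 falls inside that range.
Step 3: 15 days after Oct 26, 2011 (end of the 20-day waiting period, which began when the filing fee is paid on Oct 6, 2011) is Nov 10, 2011; Oct 27, 2011 is within that limit.
Step 4: 25 days after Nov 8, 2011 (end of the 12-day hold period, which began when the record is requested on Oct 27, 2011) is Dec 3, 2011; completed Nov 9, 2011, before the deadline.
Step 5: 72 days after Nov 9, 2011 (when the opening brief is filed) is Jan 20, 2012; completed Dec 20, 2011, before the deadline.
Step 6: the window is 25–39 days after Jan 12, 2012 (end of the 23-day response period, which began when the brief is served on the agency on Dec 20, 2011), so Feb 6, 2012 through Feb 20, 2012; Feb 10, 2012 falls inside that range.
Step 7: 46 days after Feb 23, 2012 (end of the 13-day hold period, which began when the reply brief is filed on Feb 10, 2012) is Apr 9, 2012; Apr 12, 2012 misses that deadline by 3 days.
The procedure was therefore not followed at step 7.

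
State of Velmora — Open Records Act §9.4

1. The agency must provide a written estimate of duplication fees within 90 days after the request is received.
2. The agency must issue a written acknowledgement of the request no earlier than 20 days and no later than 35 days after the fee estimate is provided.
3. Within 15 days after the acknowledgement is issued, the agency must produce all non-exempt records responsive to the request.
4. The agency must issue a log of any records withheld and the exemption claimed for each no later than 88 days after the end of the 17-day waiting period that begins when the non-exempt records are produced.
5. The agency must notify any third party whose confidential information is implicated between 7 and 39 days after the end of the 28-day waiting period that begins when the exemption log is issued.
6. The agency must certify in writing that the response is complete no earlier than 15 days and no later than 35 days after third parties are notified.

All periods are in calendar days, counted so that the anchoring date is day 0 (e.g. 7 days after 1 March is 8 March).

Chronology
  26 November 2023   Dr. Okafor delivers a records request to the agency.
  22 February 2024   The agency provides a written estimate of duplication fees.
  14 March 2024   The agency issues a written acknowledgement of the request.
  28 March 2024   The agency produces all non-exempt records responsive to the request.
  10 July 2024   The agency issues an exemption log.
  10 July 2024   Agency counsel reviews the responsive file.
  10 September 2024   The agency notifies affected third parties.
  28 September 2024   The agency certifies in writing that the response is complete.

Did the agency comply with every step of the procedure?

Yes

Step 1: 90 days after 26 November 2023 (when the request is received) is 24 February 2024; done 22 February 2024 — timely.
Step 2: the window is 20–35 days after 22 February 2024 (when the fee estimate is provided), so 13 March 2024 through 28 March 2024; 14 March 2024 falls inside that range.
Step 3: 15 days after 14 March 2024 (when the acknowledgement is issued) is 29 March 2024; done 28 March 2024 — timely.
Step 4: 88 days after 14 April 2024 (end of the 17-day waiting period, which began when the non-exempt records are produced on 28 March 2024) is 11 July 2024; completed 10 July 2024, before the deadline.
Step 5: the window is 7–39 days after 7 August 2024 (end of the 28-day waiting period, which began when the exemption log is issued on 10 July 2024), so 14 August 2024 through 15 September 2024; 10 September 2024 falls inside that range.
Step 6: the window is 15–35 days after 10 September 2024 (when third parties are notified), so 25 September 2024 through 15 October 2024; done 28 September 2024 — within the window.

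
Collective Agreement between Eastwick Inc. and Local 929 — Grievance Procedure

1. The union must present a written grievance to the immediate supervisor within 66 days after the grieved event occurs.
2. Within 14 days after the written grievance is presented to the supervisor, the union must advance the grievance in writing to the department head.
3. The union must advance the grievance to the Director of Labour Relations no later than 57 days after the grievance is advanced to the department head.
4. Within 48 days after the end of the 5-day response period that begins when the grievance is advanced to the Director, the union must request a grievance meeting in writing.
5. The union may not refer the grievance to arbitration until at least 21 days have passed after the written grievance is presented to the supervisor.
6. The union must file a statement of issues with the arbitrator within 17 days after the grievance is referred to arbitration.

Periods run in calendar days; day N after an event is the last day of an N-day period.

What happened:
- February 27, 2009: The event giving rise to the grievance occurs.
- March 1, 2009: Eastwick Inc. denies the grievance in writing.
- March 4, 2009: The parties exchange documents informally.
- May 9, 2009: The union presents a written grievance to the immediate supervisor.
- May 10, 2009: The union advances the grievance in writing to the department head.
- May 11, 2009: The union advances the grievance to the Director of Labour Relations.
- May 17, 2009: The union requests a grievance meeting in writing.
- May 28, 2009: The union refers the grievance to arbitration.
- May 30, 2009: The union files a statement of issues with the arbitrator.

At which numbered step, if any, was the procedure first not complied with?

(1) due by February 27, 2009 + 66 days = May 4, 2009; May 9, 2009 misses that deadline by 5 days.

Step 1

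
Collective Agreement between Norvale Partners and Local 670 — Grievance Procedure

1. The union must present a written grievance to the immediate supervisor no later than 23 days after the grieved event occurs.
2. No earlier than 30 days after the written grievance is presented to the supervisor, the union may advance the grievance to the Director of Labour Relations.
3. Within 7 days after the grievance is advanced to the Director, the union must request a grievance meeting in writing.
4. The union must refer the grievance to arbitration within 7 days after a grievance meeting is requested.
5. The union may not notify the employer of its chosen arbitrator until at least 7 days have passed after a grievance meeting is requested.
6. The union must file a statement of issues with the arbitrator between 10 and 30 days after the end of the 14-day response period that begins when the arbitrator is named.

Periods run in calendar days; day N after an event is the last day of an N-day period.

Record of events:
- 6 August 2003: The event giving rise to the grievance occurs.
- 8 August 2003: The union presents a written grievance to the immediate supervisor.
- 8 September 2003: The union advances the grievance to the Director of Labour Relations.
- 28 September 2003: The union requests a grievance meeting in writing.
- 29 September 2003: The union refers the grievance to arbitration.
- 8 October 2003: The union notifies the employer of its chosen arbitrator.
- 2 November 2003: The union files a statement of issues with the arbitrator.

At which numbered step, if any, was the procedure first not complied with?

Step 1 — counting 23 days from 6 August 2003 (when the grieved event occurs) gives a deadline of 29 August 2003; 8 August 2003 is within that limit.
Step 2 — must wait 30 days from 8 August 2003 (when the written grievance is presented to the supervisor), so not before 7 September 2003; done 8 September 2003 — permitted.
Step 3 — counting 7 days from 8 September 2003 (when the grievance is advanced to the Director) gives a deadline of 15 September 2003; done 28 September 2003 — 13 days late.
Later steps need not be reached.

Step 3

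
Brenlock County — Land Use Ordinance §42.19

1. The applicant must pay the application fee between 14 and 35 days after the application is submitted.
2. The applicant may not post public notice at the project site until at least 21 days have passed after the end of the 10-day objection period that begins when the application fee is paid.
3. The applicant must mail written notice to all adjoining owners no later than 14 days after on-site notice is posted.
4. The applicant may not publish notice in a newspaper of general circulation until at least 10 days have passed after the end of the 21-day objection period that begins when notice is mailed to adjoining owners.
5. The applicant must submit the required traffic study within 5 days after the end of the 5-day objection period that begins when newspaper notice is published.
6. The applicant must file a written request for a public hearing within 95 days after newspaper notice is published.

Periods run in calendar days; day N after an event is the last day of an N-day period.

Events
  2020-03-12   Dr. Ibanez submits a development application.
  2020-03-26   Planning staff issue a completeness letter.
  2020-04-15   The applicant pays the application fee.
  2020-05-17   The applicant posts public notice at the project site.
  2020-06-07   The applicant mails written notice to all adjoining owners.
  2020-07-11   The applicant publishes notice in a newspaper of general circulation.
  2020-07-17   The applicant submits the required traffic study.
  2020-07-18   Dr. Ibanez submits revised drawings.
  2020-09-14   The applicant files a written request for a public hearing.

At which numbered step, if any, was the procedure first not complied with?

Step 3

Step 1: the window is 14–35 days after 2020-03-12 (when the application is submitted), so 2020-03-26 through 2020-04-16; done 2020-04-15 — within the window.
Step 2: the earliest permitted date is 21 days after 2020-04-25 (end of the 10-day objection period, which began when the application fee is paid on 2020-04-15), i.e. 2020-05-16; done 2020-05-17 — permitted.
Step 3: 14 days after 2020-05-17 (when on-site notice is posted) is 2020-05-31; done 2020-06-07 — 7 days late.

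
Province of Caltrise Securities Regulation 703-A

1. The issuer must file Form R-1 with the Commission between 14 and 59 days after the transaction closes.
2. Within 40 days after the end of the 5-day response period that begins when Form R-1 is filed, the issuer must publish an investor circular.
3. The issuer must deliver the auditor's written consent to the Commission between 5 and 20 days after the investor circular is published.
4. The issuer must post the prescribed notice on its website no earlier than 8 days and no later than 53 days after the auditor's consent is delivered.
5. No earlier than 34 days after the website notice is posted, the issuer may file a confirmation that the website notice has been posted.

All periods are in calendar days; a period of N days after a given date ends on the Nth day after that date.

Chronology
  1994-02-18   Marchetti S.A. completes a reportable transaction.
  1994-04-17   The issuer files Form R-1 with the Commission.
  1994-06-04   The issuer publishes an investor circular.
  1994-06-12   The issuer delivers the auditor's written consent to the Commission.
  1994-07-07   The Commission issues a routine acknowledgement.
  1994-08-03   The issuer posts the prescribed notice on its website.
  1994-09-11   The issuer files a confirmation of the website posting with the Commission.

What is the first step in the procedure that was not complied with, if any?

Step 1: the window is 14–59 days after 1994-02-18 (when the transaction closes), so 1994-03-04 through 1994-04-18; done 1994-04-17 — within the window.
Step 2: 40 days after 1994-04-22 (end of the 5-day response period, which began when Form R-1 is filed on 1994-04-17) is 1994-06-01; 1994-06-04 misses that deadline by 3 days.
The procedure was therefore not followed at step 2.

Step 2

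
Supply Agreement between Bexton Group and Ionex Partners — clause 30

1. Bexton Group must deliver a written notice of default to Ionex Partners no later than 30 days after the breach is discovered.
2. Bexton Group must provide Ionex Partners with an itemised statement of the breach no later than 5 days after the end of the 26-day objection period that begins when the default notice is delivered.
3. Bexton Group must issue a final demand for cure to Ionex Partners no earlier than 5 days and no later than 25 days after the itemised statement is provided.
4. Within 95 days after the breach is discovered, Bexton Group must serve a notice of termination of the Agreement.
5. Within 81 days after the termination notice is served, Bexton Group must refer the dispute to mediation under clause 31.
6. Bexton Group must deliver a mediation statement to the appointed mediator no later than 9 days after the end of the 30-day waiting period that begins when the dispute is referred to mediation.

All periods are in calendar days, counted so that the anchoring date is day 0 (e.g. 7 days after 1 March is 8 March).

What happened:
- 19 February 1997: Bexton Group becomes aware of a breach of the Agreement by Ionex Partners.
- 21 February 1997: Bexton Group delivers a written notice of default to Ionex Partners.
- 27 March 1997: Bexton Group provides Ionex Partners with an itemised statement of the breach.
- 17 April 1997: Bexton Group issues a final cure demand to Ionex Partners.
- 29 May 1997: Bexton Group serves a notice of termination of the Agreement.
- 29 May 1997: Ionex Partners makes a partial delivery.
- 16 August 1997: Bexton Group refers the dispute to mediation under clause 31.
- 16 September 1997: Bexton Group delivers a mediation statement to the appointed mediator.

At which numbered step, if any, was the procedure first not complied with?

Step 1: 30 days after 19 February 1997 (when the breach is discovered) is 21 March 1997; completed 21 February 1997, before the deadline.
Step 2: 5 days after 19 March 1997 (end of the 26-day objection period, which began when the default notice is delivered on 21 February 1997) is 24 March 1997; not done until 27 March 1997, 3 days after the deadline.
No need to go further; step 2 was not satisfied.

Step 2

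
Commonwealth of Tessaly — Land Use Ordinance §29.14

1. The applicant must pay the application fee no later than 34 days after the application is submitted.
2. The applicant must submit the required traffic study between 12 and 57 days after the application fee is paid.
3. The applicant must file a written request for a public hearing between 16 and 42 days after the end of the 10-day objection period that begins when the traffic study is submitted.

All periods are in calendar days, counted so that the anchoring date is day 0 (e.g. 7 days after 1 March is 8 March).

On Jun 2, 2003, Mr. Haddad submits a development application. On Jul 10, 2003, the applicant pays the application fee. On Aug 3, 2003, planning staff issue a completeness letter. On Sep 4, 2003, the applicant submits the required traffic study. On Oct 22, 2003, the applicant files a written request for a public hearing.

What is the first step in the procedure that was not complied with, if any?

Step 1

Step 1: 34 days after Jun 2, 2003 (when the application is submitted) is Jul 6, 2003; Jul 10, 2003 misses that deadline by 4 days.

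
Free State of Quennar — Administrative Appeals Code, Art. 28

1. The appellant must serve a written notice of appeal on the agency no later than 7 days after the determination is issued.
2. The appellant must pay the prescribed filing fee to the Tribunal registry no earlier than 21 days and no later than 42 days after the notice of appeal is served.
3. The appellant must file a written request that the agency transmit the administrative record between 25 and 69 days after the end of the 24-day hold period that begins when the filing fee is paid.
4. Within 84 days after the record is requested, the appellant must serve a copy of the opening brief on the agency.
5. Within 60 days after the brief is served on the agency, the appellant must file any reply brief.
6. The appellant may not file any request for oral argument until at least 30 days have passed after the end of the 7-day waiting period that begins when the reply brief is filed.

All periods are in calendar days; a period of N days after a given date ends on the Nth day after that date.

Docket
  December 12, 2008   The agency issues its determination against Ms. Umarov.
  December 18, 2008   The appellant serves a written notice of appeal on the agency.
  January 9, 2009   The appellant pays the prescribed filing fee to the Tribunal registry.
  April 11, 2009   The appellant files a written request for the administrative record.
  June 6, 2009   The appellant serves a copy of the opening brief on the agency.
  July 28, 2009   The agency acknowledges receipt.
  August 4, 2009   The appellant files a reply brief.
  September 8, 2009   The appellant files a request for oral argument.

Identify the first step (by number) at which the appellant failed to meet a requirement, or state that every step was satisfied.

Step 6

Step 1 — counting 7 days from December 12, 2008 (when the determination is issued) gives a deadline of December 19, 2008; completed December 18, 2008, before the deadline.
Step 2 — 21 and 42 days from December 18, 2008 (when the notice of appeal is served) are January 8, 2009 and January 29, 2009 respectively; done January 9, 2009, which is between those dates.
Step 3 — 25 and 69 days from February 2, 2009 (end of the 24-day hold period, which began when the filing fee is paid on January 9, 2009) are February 27, 2009 and April 12, 2009 respectively; April 11, 2009 falls inside that range.
Step 4 — counting 84 days from April 11, 2009 (when the record is requested) gives a deadline of July 4, 2009; June 6, 2009 is within that limit.
Step 5 — counting 60 days from June 6, 2009 (when the brief is served on the agency) gives a deadline of August 5, 2009; completed August 4, 2009, before the deadline.
Step 6 — must wait 30 days from August 11, 2009 (end of the 7-day waiting period, which began when the reply brief is filed on August 4, 2009), so not before September 10, 2009; acted on September 8, 2009, 2 days prematurely.
The procedure was therefore not followed at step 6.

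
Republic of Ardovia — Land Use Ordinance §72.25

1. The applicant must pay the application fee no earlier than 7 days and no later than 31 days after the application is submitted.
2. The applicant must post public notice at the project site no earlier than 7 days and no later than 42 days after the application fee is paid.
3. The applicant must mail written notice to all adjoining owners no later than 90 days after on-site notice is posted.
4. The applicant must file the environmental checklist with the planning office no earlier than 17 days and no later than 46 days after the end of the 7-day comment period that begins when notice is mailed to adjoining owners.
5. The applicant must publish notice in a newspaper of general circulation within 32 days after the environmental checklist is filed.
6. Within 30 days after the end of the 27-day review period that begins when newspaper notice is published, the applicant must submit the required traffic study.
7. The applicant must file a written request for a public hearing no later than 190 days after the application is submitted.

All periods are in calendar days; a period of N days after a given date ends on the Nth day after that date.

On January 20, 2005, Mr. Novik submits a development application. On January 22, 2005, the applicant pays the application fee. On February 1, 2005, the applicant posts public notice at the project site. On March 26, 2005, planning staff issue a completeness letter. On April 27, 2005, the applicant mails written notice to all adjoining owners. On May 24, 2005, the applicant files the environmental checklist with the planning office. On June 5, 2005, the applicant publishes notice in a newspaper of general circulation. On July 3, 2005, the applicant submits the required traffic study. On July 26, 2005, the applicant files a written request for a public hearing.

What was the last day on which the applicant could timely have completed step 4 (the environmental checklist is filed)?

June 19, 2005

Notice is mailed to adjoining owners on April 27, 2005; the 7-day comment period therefore ends May 4, 2005, and step 4 runs from that date. The window is 17–46 days after May 4, 2005; it closes on June 19, 2005.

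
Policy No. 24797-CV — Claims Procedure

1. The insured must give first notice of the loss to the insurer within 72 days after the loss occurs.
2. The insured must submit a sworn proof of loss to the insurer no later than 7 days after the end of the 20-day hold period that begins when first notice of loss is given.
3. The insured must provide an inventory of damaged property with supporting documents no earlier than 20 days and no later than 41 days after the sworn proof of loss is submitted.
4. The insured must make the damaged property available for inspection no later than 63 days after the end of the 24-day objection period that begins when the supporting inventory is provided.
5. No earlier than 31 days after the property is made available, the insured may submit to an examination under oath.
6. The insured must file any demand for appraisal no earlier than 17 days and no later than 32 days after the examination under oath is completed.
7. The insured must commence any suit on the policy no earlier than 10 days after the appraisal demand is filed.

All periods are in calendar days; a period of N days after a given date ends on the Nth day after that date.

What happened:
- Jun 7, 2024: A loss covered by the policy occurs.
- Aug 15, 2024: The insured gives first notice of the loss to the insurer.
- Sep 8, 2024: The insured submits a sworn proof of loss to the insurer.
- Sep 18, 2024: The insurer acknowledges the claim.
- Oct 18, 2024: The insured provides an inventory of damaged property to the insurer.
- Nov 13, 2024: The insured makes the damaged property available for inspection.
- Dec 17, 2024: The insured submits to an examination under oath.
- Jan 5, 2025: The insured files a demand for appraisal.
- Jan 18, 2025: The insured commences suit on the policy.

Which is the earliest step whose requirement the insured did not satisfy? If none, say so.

None — every step was satisfied

Step 1 — counting 72 days from Jun 7, 2024 (when the loss occurs) gives a deadline of Aug 18, 2024; done Aug 15, 2024 — timely.
Step 2 — counting 7 days from Sep 4, 2024 (end of the 20-day hold period, which began when first notice of loss is given on Aug 15, 2024) gives a deadline of Sep 11, 2024; Sep 8, 2024 is within that limit.
Step 3 — 20 and 41 days from Sep 8, 2024 (when the sworn proof of loss is submitted) are Sep 28, 2024 and Oct 19, 2024 respectively; done Oct 18, 2024 — within the window.
Step 4 — counting 63 days from Nov 11, 2024 (end of the 24-day objection period, which began when the supporting inventory is provided on Oct 18, 2024) gives a deadline of Jan 13, 2025; done Nov 13, 2024 — timely.
Step 5 — must wait 31 days from Nov 13, 2024 (when the property is made available), so not before Dec 14, 2024; done Dec 17, 2024 — permitted.
Step 6 — 17 and 32 days from Dec 17, 2024 (when the examination under oath is completed) are Jan 3, 2025 and Jan 18, 2025 respectively; Jan 5, 2025 falls inside that range.
Step 7 — must wait 10 days from Jan 5, 2025 (when the appraisal demand is filed), so not before Jan 15, 2025; Jan 18, 2025 is on or after that date.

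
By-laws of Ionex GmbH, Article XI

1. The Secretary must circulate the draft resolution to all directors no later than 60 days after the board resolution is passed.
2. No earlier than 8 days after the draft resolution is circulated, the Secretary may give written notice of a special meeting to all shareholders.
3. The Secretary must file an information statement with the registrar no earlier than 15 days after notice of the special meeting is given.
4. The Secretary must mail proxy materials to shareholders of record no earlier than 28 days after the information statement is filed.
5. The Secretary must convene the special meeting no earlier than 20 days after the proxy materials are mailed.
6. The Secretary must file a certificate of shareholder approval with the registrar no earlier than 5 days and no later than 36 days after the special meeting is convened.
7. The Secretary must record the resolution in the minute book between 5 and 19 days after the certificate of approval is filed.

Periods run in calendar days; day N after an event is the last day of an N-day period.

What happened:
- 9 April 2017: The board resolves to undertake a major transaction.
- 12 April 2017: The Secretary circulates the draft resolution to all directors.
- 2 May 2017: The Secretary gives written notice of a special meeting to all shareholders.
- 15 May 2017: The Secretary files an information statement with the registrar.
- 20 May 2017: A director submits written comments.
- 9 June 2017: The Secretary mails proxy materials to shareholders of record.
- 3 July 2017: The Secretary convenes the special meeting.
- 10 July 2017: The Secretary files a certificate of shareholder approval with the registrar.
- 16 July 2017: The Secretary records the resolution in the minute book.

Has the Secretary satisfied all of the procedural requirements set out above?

Step 1: 60 days after 9 April 2017 (when the board resolution is passed) is 8 June 2017; 12 April 2017 is within that limit.
Step 2: the earliest permitted date is 8 days after 12 April 2017 (when the draft resolution is circulated), i.e. 20 April 2017; done 2 May 2017, after the minimum wait.
Step 3: the earliest permitted date is 15 days after 2 May 2017 (when notice of the special meeting is given), i.e. 17 May 2017; done 15 May 2017 — 2 days too early.

No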